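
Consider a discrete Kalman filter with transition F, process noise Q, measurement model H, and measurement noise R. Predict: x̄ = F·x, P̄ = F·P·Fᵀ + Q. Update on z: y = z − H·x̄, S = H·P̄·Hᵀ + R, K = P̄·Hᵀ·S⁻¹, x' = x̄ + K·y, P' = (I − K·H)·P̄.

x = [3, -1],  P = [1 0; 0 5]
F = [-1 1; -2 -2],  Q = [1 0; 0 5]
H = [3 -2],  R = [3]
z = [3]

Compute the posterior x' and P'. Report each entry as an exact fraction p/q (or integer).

x' = [-853/278, -843/139]
P' = [577/278 405/139; 405/139 669/139]

x̄ = F·x = [-4, -4]
P̄ = F·P·Fᵀ + Q = [7 -8; -8 29]
y = z − H·x̄ = [7]
S = H·P̄·Hᵀ + R = [278]
K = P̄·Hᵀ·S⁻¹ = [37/278; -41/139]
x' = x̄ + K·y = [-853/278, -843/139]
P' = (I − K·H)·P̄ = [577/278 405/139; 405/139 669/139]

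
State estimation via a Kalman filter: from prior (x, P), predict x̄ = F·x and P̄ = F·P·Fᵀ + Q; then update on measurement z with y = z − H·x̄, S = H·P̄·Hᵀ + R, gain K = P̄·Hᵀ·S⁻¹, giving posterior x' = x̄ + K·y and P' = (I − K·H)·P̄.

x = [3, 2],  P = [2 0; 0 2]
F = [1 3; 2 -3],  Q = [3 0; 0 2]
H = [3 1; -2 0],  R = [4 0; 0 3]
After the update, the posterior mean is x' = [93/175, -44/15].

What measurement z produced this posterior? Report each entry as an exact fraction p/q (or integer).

x̄ = F·x = [9, 0]
P̄ = F·P·Fᵀ + Q = [23 -14; -14 28]
S = H·P̄·Hᵀ + R = [155 -110; -110 95]
K = P̄·Hᵀ·S⁻¹ = [11/175 -72/175; 2/3 16/15]
x' − x̄ = [-1482/175, -44/15] = K·y
y = (KᵀK)⁻¹·Kᵀ·(x' − x̄) = [-30, 16]
z = y + H·x̄ = [-30, 16] + [27, -18] = [-3, -2]

z = [-3, -2]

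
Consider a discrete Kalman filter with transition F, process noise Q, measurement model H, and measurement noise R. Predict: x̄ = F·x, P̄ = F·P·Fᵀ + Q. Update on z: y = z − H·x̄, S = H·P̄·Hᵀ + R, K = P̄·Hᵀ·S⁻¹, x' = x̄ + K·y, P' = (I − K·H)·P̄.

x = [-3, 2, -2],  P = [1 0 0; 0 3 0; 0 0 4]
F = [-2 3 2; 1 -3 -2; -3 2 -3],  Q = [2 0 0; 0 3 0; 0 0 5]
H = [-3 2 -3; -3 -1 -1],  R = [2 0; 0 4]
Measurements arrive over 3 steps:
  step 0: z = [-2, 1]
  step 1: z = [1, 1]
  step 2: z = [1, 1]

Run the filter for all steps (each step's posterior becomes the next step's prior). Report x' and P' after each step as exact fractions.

step 0: x' = [-232501/40729, 253555/40729, 428451/40729], P' = [534247/40729 -608430/40729 -939675/40729; -608430/40729 741738/40729 1098412/40729; -939675/40729 1098412/40729 1677673/40729]
step 1: x' = [9552834667/11143165555, -2809363260/2228633111, -22778014512/11143165555], P' = [26276209568/11143165555 -5096758952/2228633111 -42511902768/11143165555; -5096758952/2228633111 7389206692/2228633111 9620563108/2228633111; -42511902768/11143165555 9620563108/2228633111 74918745368/11143165555]
step 2: x' = [-125032576601506/114926745832023, 994728729741676/1034340712488207, 1430590744160663/1034340712488207], P' = [88005359544354/38308915277341 -255022174902200/114926745832023 -426440582465626/114926745832023; -255022174902200/114926745832023 3350737098046058/1034340712488207 4344159595775050/1034340712488207; -426440582465626/114926745832023 4344159595775050/1034340712488207 6768295165428500/1034340712488207]

step 0: x̄ = F·x = [8, -5, 19]
step 0: P̄ = F·P·Fᵀ + Q = [49 -45 0; -45 47 3; 0 3 62]
step 0: y = z − H·x̄ = [89, 39]
step 0: S = H·P̄·Hᵀ + R = [1693 671; 671 290]
step 0: K = P̄·Hᵀ·S⁻¹ = [-288/40729 -13659/40729; 6765/40729 -3715/40729; -8585/40729 10735/40729]
step 0: x' = x̄ + K·y = [-232501/40729, 253555/40729, 428451/40729]
step 0: P' = (I − K·H)·P̄ = [534247/40729 -608430/40729 -939675/40729; -608430/40729 741738/40729 1098412/40729; -939675/40729 1098412/40729 1677673/40729]
step 1: x̄ = F·x = [2082569/40729, -1850068/40729, -80740/40729]
step 1: P̄ = F·P·Fᵀ + Q = [43604284/40729 -38749692/40729 7402/40729; -38749692/40729 34632992/40729 -6826/40729; 7402/40729 -6826/40729 283943/40729]
step 1: y = z − H·x̄ = [9746352/40729, 4357628/40729]
step 1: S = H·P̄·Hᵀ + R = [998818921/40729 440355475/40729; 440355475/40729 195051015/40729]
step 1: K = P̄·Hᵀ·S⁻¹ = [-226050992/2228633111 -62982158/259143385; 603500458/2228633111 -9997052/51828677; -101489672/2228633111 26245043/259143385]
step 1: x' = x̄ + K·y = [9552834667/11143165555, -2809363260/2228633111, -22778014512/11143165555]
step 1: P' = (I − K·H)·P̄ = [26276209568/11143165555 -5096758952/2228633111 -42511902768/11143165555; -5096758952/2228633111 7389206692/2228633111 9620563108/2228633111; -42511902768/11143165555 9620563108/2228633111 74918745368/11143165555]
step 2: x̄ = F·x = [-106802147258/11143165555, 97249312591/11143165555, 2316381387/2228633111]
step 2: P̄ = F·P·Fᵀ + Q = [1982714997738/11143165555 -1746401057676/11143165555 4119248028/2228633111; -1746401057676/11143165555 1592079154957/11143165555 -3667146044/2228633111; 4119248028/2228633111 -3667146044/2228633111 15522411371/2228633111]
step 2: y = z − H·x̄ = [-469016180596/11143165555, -200432056693/11143165555]
step 2: S = H·P̄·Hᵀ + R = [46481120219547/11143165555 20361135164781/11143165555; 20361135164781/11143165555 9167198488018/11143165555]
step 2: K = P̄·Hᵀ·S⁻¹ = [-11385419153354/114926745832023 -9215456544280/38308915277341; 277297065563183/1034340712488207 -67441497621809/344780237496069; -51335289081749/1034340712488207 33453413780696/344780237496069]
step 2: x' = x̄ + K·y = [-125032576601506/114926745832023, 994728729741676/1034340712488207, 1430590744160663/1034340712488207]
step 2: P' = (I − K·H)·P̄ = [88005359544354/38308915277341 -255022174902200/114926745832023 -426440582465626/114926745832023; -255022174902200/114926745832023 3350737098046058/1034340712488207 4344159595775050/1034340712488207; -426440582465626/114926745832023 4344159595775050/1034340712488207 6768295165428500/1034340712488207]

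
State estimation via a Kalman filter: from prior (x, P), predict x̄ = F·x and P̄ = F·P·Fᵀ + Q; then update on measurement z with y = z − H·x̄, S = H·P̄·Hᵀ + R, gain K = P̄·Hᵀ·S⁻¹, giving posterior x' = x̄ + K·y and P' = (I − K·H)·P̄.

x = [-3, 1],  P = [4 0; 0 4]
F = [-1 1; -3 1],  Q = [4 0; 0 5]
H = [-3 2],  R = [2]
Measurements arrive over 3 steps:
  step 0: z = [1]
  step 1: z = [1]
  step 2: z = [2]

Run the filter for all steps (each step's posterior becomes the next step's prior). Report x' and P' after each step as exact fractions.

step 0: x' = [30/7, 7], P' = [580/49 124/7; 124/7 27]
step 1: x' = [-165/14593, 6027/14593], P' = [33890/14593 48928/14593; 48928/14593 77779/14593]
step 2: x' = [53538/1522751, 1568340/1522751], P' = [3280918/1522751 4672296/1522751; 4672296/1522751 7381605/1522751]

step 0: x̄ = F·x = [4, 10]
step 0: P̄ = F·P·Fᵀ + Q = [12 16; 16 45]
step 0: y = z − H·x̄ = [-7]
step 0: S = H·P̄·Hᵀ + R = [98]
step 0: K = P̄·Hᵀ·S⁻¹ = [-2/49; 3/7]
step 0: x' = x̄ + K·y = [30/7, 7]
step 0: P' = (I − K·H)·P̄ = [580/49 124/7; 124/7 27]
step 1: x̄ = F·x = [19/7, -41/7]
step 1: P̄ = F·P·Fᵀ + Q = [363/49 -409/49; -409/49 1580/49]
step 1: y = z − H·x̄ = [146/7]
step 1: S = H·P̄·Hᵀ + R = [14593/49]
step 1: K = P̄·Hᵀ·S⁻¹ = [-1907/14593; 4387/14593]
step 1: x' = x̄ + K·y = [-165/14593, 6027/14593]
step 1: P' = (I − K·H)·P̄ = [33890/14593 48928/14593; 48928/14593 77779/14593]
step 2: x̄ = F·x = [6192/14593, 6522/14593]
step 2: P̄ = F·P·Fᵀ + Q = [72185/14593 -16263/14593; -16263/14593 162186/14593]
step 2: y = z − H·x̄ = [34718/14593]
step 2: S = H·P̄·Hᵀ + R = [1522751/14593]
step 2: K = P̄·Hᵀ·S⁻¹ = [-249081/1522751; 373161/1522751]
step 2: x' = x̄ + K·y = [53538/1522751, 1568340/1522751]
step 2: P' = (I − K·H)·P̄ = [3280918/1522751 4672296/1522751; 4672296/1522751 7381605/1522751]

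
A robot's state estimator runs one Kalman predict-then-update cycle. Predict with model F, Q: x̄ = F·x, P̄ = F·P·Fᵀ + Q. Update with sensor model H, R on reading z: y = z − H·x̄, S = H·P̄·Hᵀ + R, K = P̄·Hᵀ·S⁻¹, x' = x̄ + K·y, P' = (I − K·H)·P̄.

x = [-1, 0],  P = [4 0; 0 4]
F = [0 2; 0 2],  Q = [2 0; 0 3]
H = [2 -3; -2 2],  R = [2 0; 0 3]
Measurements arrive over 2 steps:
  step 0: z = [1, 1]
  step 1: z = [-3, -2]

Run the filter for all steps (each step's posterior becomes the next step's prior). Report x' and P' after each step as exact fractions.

step 0: x̄ = F·x = [0, 0]
step 0: P̄ = F·P·Fᵀ + Q = [18 16; 16 19]
step 0: y = z − H·x̄ = [1, 1]
step 0: S = H·P̄·Hᵀ + R = [53 -26; -26 23]
step 0: K = P̄·Hᵀ·S⁻¹ = [-380/543 -524/543; -419/543 -332/543]
step 0: x' = x̄ + K·y = [-904/543, -751/543]
step 0: P' = (I − K·H)·P̄ = [3118/543 2332/543; 2332/543 1834/543]
step 1: x̄ = F·x = [-1502/543, -1502/543]
step 1: P̄ = F·P·Fᵀ + Q = [8422/543 7336/543; 7336/543 8965/543]
step 1: y = z − H·x̄ = [-3131/543, -2]
step 1: S = H·P̄·Hᵀ + R = [27427/543 -26; -26 23]
step 1: K = P̄·Hᵀ·S⁻¹ = [-175244/263753 -243972/263753; -196421/263753 -153236/263753]
step 1: x' = x̄ + K·y = [768850/263753, 709487/263753]
step 1: P' = (I − K·H)·P̄ = [1448362/263753 1082404/263753; 1082404/263753 852550/263753]

step 0: x' = [-904/543, -751/543], P' = [3118/543 2332/543; 2332/543 1834/543]
step 1: x' = [768850/263753, 709487/263753], P' = [1448362/263753 1082404/263753; 1082404/263753 852550/263753]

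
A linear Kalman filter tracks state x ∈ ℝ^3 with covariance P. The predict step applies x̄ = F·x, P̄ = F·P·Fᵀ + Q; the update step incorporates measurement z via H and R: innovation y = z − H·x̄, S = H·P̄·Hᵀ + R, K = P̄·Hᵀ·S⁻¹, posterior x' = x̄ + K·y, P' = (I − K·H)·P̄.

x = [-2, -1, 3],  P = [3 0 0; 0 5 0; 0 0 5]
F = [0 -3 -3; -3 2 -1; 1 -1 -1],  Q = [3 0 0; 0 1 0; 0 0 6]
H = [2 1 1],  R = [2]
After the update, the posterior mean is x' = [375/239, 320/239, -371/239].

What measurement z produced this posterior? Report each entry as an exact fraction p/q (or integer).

z = [3]

x̄ = F·x = [-6, 1, -4]
P̄ = F·P·Fᵀ + Q = [93 -15 30; -15 53 -14; 30 -14 19]
S = H·P̄·Hᵀ + R = [478]
K = P̄·Hᵀ·S⁻¹ = [201/478; 9/478; 65/478]
x' − x̄ = [1809/239, 81/239, 585/239] = K·y
y = (KᵀK)⁻¹·Kᵀ·(x' − x̄) = [18]
z = y + H·x̄ = [18] + [-15] = [3]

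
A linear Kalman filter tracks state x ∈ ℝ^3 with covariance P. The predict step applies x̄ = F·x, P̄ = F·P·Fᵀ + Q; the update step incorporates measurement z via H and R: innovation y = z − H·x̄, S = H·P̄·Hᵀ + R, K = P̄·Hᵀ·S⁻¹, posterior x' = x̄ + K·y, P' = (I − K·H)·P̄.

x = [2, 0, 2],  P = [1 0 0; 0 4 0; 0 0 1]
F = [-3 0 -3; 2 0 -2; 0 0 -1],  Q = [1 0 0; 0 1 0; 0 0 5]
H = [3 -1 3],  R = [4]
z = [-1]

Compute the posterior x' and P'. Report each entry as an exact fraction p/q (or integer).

x' = [-327/140, -123/280, 93/56]
P' = [241/70 99/140 -81/28; 99/140 2511/280 127/56; -81/28 127/56 211/56]

x̄ = F·x = [-12, 0, -2]
P̄ = F·P·Fᵀ + Q = [19 0 3; 0 9 2; 3 2 6]
y = z − H·x̄ = [41]
S = H·P̄·Hᵀ + R = [280]
K = P̄·Hᵀ·S⁻¹ = [33/140; -3/280; 5/56]
x' = x̄ + K·y = [-327/140, -123/280, 93/56]
P' = (I − K·H)·P̄ = [241/70 99/140 -81/28; 99/140 2511/280 127/56; -81/28 127/56 211/56]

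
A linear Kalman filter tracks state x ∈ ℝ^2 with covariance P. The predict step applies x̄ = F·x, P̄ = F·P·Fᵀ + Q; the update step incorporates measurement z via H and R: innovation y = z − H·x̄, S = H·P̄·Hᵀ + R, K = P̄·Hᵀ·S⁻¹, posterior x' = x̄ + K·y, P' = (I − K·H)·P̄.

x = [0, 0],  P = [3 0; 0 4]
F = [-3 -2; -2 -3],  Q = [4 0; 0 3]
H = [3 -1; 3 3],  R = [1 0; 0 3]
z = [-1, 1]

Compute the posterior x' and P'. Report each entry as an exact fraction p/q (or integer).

x̄ = F·x = [0, 0]
P̄ = F·P·Fᵀ + Q = [47 42; 42 51]
y = z − H·x̄ = [-1, 1]
S = H·P̄·Hᵀ + R = [223 522; 522 1641]
K = P̄·Hᵀ·S⁻¹ = [7695/31153 2621/31153; -7521/31153 7689/31153]
x' = x̄ + K·y = [-5074/31153, 15210/31153]
P' = (I − K·H)·P̄ = [2579/31153 42/31153; 42/31153 7647/31153]

x' = [-5074/31153, 15210/31153]
P' = [2579/31153 42/31153; 42/31153 7647/31153]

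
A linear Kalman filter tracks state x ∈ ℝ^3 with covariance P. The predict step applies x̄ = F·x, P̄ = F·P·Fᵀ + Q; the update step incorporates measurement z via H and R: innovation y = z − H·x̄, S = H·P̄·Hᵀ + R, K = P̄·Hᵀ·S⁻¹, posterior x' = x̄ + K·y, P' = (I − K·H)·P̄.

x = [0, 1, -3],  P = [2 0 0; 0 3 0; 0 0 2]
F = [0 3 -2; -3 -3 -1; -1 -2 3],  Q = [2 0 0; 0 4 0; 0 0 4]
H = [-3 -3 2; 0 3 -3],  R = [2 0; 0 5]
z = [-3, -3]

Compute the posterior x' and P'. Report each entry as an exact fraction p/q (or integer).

x' = [38355/11366, -58161/11366, -23660/5683]
P' = [61801/22732 -138563/22732 -62259/11366; -138563/22732 367269/22732 174537/11366; -62259/11366 174537/11366 85761/5683]

x̄ = F·x = [9, 0, -11]
P̄ = F·P·Fᵀ + Q = [37 -23 -30; -23 51 18; -30 18 36]
y = z − H·x̄ = [46, -36]
S = H·P̄·Hᵀ + R = [668 -468; -468 464]
K = P̄·Hᵀ·S⁻¹ = [-9375/22732 -8427/22732; 6015/22732 10917/22732; 3105/11366 1809/11366]
x' = x̄ + K·y = [38355/11366, -58161/11366, -23660/5683]
P' = (I − K·H)·P̄ = [61801/22732 -138563/22732 -62259/11366; -138563/22732 367269/22732 174537/11366; -62259/11366 174537/11366 85761/5683]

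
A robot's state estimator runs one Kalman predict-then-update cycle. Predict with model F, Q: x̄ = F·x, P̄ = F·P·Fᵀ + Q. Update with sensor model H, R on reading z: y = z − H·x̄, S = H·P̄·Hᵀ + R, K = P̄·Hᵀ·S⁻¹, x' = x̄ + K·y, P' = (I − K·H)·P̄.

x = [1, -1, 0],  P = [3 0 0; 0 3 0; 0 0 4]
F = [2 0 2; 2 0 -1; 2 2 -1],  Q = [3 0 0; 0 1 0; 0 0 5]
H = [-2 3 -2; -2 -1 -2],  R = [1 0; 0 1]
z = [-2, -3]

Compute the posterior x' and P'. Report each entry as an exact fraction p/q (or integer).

x' = [132200/53323, 14143/53323, -58670/53323]
P' = [596045/53323 -1232/53323 -592508/53323; -1232/53323 6609/53323 4548/53323; -592508/53323 4548/53323 597283/53323]

x̄ = F·x = [2, 2, 0]
P̄ = F·P·Fᵀ + Q = [31 4 4; 4 17 16; 4 16 33]
y = z − H·x̄ = [-4, 3]
S = H·P̄·Hᵀ + R = [202 157; 157 386]
K = P̄·Hᵀ·S⁻¹ = [-10770/53323 -5842/53323; 13195/53323 -13241/53323; 4094/53323 -14098/53323]
x' = x̄ + K·y = [132200/53323, 14143/53323, -58670/53323]
P' = (I − K·H)·P̄ = [596045/53323 -1232/53323 -592508/53323; -1232/53323 6609/53323 4548/53323; -592508/53323 4548/53323 597283/53323]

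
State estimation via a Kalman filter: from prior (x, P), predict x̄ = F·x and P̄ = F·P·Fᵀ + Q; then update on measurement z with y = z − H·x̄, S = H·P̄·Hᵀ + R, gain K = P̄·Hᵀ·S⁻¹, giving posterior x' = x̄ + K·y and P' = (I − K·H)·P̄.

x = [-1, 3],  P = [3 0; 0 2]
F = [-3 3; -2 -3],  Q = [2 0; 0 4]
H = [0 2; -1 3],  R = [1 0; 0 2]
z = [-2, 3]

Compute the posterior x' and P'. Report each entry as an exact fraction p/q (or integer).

x' = [-32520/7019, -5477/7019]
P' = [27260/7019 4794/7019; 4794/7019 1666/7019]

x̄ = F·x = [12, -7]
P̄ = F·P·Fᵀ + Q = [47 0; 0 34]
y = z − H·x̄ = [12, 36]
S = H·P̄·Hᵀ + R = [137 204; 204 355]
K = P̄·Hᵀ·S⁻¹ = [9588/7019 -6439/7019; 3332/7019 102/7019]
x' = x̄ + K·y = [-32520/7019, -5477/7019]
P' = (I − K·H)·P̄ = [27260/7019 4794/7019; 4794/7019 1666/7019]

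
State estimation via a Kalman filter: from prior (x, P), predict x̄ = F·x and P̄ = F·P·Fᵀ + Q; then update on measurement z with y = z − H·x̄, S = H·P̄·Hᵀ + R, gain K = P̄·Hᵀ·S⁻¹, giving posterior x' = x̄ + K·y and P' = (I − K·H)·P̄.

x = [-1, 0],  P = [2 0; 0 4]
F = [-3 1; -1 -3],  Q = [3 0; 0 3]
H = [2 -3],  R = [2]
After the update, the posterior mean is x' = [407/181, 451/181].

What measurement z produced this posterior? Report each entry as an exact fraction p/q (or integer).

x̄ = F·x = [3, 1]
P̄ = F·P·Fᵀ + Q = [25 -6; -6 41]
S = H·P̄·Hᵀ + R = [543]
K = P̄·Hᵀ·S⁻¹ = [68/543; -45/181]
x' − x̄ = [-136/181, 270/181] = K·y
y = (KᵀK)⁻¹·Kᵀ·(x' − x̄) = [-6]
z = y + H·x̄ = [-6] + [3] = [-3]

z = [-3]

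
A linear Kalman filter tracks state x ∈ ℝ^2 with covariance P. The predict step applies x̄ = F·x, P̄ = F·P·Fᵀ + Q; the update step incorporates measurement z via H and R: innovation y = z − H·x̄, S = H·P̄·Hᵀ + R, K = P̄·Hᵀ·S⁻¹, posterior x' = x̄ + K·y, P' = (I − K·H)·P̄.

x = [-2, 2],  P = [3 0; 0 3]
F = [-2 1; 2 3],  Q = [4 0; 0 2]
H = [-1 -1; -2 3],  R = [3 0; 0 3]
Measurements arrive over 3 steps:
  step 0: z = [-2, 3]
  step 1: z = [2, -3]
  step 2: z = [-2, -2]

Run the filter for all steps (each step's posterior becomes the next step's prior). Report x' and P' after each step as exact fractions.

step 0: x̄ = F·x = [6, 2]
step 0: P̄ = F·P·Fᵀ + Q = [19 -3; -3 41]
step 0: y = z − H·x̄ = [6, 9]
step 0: S = H·P̄·Hᵀ + R = [57 -82; -82 484]
step 0: K = P̄·Hᵀ·S⁻¹ = [-5799/10432 -3991/20864; -3907/10432 4237/20864]
step 0: x' = x̄ + K·y = [19677/20864, 32977/20864]
step 0: P' = (I − K·H)·P̄ = [23271/20864 11523/20864; 11523/20864 11919/20864]
step 1: x̄ = F·x = [-6377/20864, 138285/20864]
step 1: P̄ = F·P·Fᵀ + Q = [142367/20864 -103419/20864; -103419/20864 380359/20864]
step 1: y = z − H·x̄ = [43409/5216, -490201/20864]
step 1: S = H·P̄·Hᵀ + R = [23655/1304 -188231/5216; -188231/5216 5296319/20864]
step 1: K = P̄·Hᵀ·S⁻¹ = [-31358514/68906071 -12198863/68906071; -21658600/68906071 14457635/68906071]
step 1: x' = x̄ + K·y = [4577928/68906071, -63227750/68906071]
step 1: P' = (I − K·H)·P̄ = [63764643/68906071 30310899/68906071; 30310899/68906071 34664901/68906071]
step 2: x̄ = F·x = [-72383606/68906071, -180527394/68906071]
step 2: P̄ = F·P·Fᵀ + Q = [444104161/68906071 -272307465/68906071; -272307465/68906071 1068585611/68906071]
step 2: y = z − H·x̄ = [-390723142/68906071, 259002828/68906071]
step 2: S = H·P̄·Hᵀ + R = [1174793055/68906071 -2045241046/68906071; -2045241046/68906071 14868094936/68906071]
step 2: K = P̄·Hᵀ·S⁻¹ = [-43840062489/96391533742 -34170303781/192783067484; -30249328849/96391533742 40306026919/192783067484]
step 2: x' = x̄ + K·y = [41556987806/48195766871, -2630480122/48195766871]
step 2: P' = (I − K·H)·P̄ = [178326407229/192783067484 84713967705/192783067484; 84713967705/192783067484 96782005389/192783067484]

step 0: x' = [19677/20864, 32977/20864], P' = [23271/20864 11523/20864; 11523/20864 11919/20864]
step 1: x' = [4577928/68906071, -63227750/68906071], P' = [63764643/68906071 30310899/68906071; 30310899/68906071 34664901/68906071]
step 2: x' = [41556987806/48195766871, -2630480122/48195766871], P' = [178326407229/192783067484 84713967705/192783067484; 84713967705/192783067484 96782005389/192783067484]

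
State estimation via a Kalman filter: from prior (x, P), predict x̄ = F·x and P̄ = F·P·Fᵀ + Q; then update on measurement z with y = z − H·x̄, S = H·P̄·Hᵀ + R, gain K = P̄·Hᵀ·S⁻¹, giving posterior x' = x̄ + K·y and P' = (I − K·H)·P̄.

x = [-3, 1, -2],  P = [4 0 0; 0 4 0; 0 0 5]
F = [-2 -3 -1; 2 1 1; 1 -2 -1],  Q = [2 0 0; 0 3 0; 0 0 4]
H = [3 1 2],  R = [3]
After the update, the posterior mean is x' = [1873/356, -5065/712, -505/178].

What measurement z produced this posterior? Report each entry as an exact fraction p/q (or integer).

x̄ = F·x = [5, -7, -3]
P̄ = F·P·Fᵀ + Q = [59 -33 21; -33 28 -5; 21 -5 29]
S = H·P̄·Hᵀ + R = [712]
K = P̄·Hᵀ·S⁻¹ = [93/356; -81/712; 29/178]
x' − x̄ = [93/356, -81/712, 29/178] = K·y
y = (KᵀK)⁻¹·Kᵀ·(x' − x̄) = [1]
z = y + H·x̄ = [1] + [2] = [3]

z = [3]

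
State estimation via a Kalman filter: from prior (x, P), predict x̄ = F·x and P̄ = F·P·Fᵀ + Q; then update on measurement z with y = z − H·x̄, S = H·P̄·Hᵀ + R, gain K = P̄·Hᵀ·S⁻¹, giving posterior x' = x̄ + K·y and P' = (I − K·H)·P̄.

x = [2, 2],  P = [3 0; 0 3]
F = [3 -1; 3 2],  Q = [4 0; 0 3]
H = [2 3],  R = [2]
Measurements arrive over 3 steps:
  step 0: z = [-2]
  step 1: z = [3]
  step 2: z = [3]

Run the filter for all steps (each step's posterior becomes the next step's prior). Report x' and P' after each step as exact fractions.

step 0: x' = [-271/96, 5/4], P' = [8951/768 -245/32; -245/32 21/4]
step 1: x' = [960169/469149, -59283/156383], P' = [1981655/469149 -409964/156383; -409964/156383 287754/156383]
step 2: x' = [-22261771/27767436, 189873/121787], P' = [451157305/111069744 -614185/243574; -614185/243574 216582/121787]

step 0: x̄ = F·x = [4, 10]
step 0: P̄ = F·P·Fᵀ + Q = [34 21; 21 42]
step 0: y = z − H·x̄ = [-40]
step 0: S = H·P̄·Hᵀ + R = [768]
step 0: K = P̄·Hᵀ·S⁻¹ = [131/768; 7/32]
step 0: x' = x̄ + K·y = [-271/96, 5/4]
step 0: P' = (I − K·H)·P̄ = [8951/768 -245/32; -245/32 21/4]
step 1: x̄ = F·x = [-311/32, -191/32]
step 1: P̄ = F·P·Fᵀ + Q = [40981/256 18285/256; 18285/256 9477/256]
step 1: y = z − H·x̄ = [1291/32]
step 1: S = H·P̄·Hᵀ + R = [469149/256]
step 1: K = P̄·Hᵀ·S⁻¹ = [136817/469149; 21667/156383]
step 1: x' = x̄ + K·y = [960169/469149, -59283/156383]
step 1: P' = (I − K·H)·P̄ = [1981655/469149 -409964/156383; -409964/156383 287754/156383]
step 2: x̄ = F·x = [1019452/156383, 841603/156383]
step 2: P̄ = F·P·Fᵀ + Q = [9318035/156383 4139565/156383; 4139565/156383 2645562/156383]
step 2: y = z − H·x̄ = [-4094564/156383]
step 2: S = H·P̄·Hᵀ + R = [111069744/156383]
step 2: K = P̄·Hᵀ·S⁻¹ = [31054765/111069744; 35561/243574]
step 2: x' = x̄ + K·y = [-22261771/27767436, 189873/121787]
step 2: P' = (I − K·H)·P̄ = [451157305/111069744 -614185/243574; -614185/243574 216582/121787]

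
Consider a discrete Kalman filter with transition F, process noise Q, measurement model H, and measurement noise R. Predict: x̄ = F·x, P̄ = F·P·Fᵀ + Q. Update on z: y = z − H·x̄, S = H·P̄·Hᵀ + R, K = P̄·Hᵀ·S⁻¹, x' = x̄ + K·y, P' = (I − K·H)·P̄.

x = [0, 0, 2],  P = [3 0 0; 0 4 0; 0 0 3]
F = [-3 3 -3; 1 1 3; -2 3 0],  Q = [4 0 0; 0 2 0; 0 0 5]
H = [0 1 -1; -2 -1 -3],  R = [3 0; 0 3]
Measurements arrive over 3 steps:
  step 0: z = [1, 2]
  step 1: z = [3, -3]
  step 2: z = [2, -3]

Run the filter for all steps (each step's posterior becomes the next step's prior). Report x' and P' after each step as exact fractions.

step 0: x̄ = F·x = [-6, 6, 0]
step 0: P̄ = F·P·Fᵀ + Q = [94 -24 54; -24 36 6; 54 6 53]
step 0: y = z − H·x̄ = [-5, -4]
step 0: S = H·P̄·Hᵀ + R = [80 267; 267 1480]
step 0: K = P̄·Hᵀ·S⁻¹ = [-28398/47111 -5254/47111; 46002/47111 -8490/47111; 3331/47111 -9291/47111]
step 0: x' = x̄ + K·y = [-119660/47111, 86616/47111, 20509/47111]
step 0: P' = (I − K·H)·P̄ = [500586/47111 -310248/47111 -225054/47111; -310248/47111 264996/47111 126990/47111; -225054/47111 126990/47111 116997/47111]
step 1: x̄ = F·x = [557301/47111, 28483/47111, 499168/47111]
step 1: P̄ = F·P·Fᵀ + Q = [7379327/47111 1702845/47111 7548966/47111; 1702845/47111 703897/47111 1976802/47111; 7548966/47111 1976802/47111 8345839/47111]
step 1: y = z − H·x̄ = [612018/47111, 2499256/47111]
step 1: S = H·P̄·Hᵀ + R = [5237465/47111 32072258/47111; 32072258/47111 214734873/47111]
step 1: K = P̄·Hᵀ·S⁻¹ = [-22743137/2038518571 -367866517/2038518571; 1033052839/2038518571 -249605705/2038518571; -361261113/2038518571 -345822479/2038518571]
step 1: x' = x̄ + K·y = [4303806523/2038518571, 1411167265/2038518571, -1439875430/2038518571]
step 1: P' = (I − K·H)·P̄ = [11107091981/2038518571 -5328818161/2038518571 -5260588750/2038518571; -5328818161/2038518571 5175982247/2038518571 2076823730/2038518571; -5260588750/2038518571 2076823730/2038518571 3160607069/2038518571]
step 2: x̄ = F·x = [-4358291484/2038518571, 1395347498/2038518571, -4374111251/2038518571]
step 2: P̄ = F·P·Fᵀ + Q = [146992508215/2038518571 29349214557/2038518571 142903718454/2038518571; 29349214557/2038518571 19045348549/2038518571 38239890688/2038518571; 142903718454/2038518571 38239890688/2038518571 165150618934/2038518571]
step 2: y = z − H·x̄ = [-1692421607/2038518571, -26559124936/2038518571]
step 2: S = H·P̄·Hᵀ + R = [113831741820/2038518571 627035734671/2038518571; 627035734671/2038518571 4161167331332/2038518571]
step 2: K = P̄·Hᵀ·S⁻¹ = [-156970298625/13163008654223 -2355289552661/13163008654223; 6673107207813/13163008654223 -1614372650767/13163008654223; -2328734115078/13163008654223 -2241408385438/13163008654223]
step 2: x' = x̄ + K·y = [2674422971009/13163008654223, 24502884596225/13163008654223, 2891600354871/13163008654223]
step 2: P' = (I − K·H)·P̄ = [71500124566861/13163008654223 -34336778290841/13163008654223 -33865867394966/13163008654223; -34336778290841/13163008654223 33393659851075/13163008654223 13374338227636/13163008654223; -33865867394966/13163008654223 13374338227636/13163008654223 20360540572870/13163008654223]

step 0: x' = [-119660/47111, 86616/47111, 20509/47111], P' = [500586/47111 -310248/47111 -225054/47111; -310248/47111 264996/47111 126990/47111; -225054/47111 126990/47111 116997/47111]
step 1: x' = [4303806523/2038518571, 1411167265/2038518571, -1439875430/2038518571], P' = [11107091981/2038518571 -5328818161/2038518571 -5260588750/2038518571; -5328818161/2038518571 5175982247/2038518571 2076823730/2038518571; -5260588750/2038518571 2076823730/2038518571 3160607069/2038518571]
step 2: x' = [2674422971009/13163008654223, 24502884596225/13163008654223, 2891600354871/13163008654223], P' = [71500124566861/13163008654223 -34336778290841/13163008654223 -33865867394966/13163008654223; -34336778290841/13163008654223 33393659851075/13163008654223 13374338227636/13163008654223; -33865867394966/13163008654223 13374338227636/13163008654223 20360540572870/13163008654223]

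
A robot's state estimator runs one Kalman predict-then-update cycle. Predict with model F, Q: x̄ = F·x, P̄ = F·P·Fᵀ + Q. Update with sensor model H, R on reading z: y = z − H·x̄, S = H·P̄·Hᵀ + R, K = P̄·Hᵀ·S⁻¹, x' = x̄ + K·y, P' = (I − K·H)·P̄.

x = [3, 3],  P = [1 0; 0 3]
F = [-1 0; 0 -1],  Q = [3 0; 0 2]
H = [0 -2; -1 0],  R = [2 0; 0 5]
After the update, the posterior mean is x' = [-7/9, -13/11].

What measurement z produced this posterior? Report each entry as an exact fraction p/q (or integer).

x̄ = F·x = [-3, -3]
P̄ = F·P·Fᵀ + Q = [4 0; 0 5]
S = H·P̄·Hᵀ + R = [22 0; 0 9]
K = P̄·Hᵀ·S⁻¹ = [0 -4/9; -5/11 0]
x' − x̄ = [20/9, 20/11] = K·y
y = (KᵀK)⁻¹·Kᵀ·(x' − x̄) = [-4, -5]
z = y + H·x̄ = [-4, -5] + [6, 3] = [2, -2]

z = [2, -2]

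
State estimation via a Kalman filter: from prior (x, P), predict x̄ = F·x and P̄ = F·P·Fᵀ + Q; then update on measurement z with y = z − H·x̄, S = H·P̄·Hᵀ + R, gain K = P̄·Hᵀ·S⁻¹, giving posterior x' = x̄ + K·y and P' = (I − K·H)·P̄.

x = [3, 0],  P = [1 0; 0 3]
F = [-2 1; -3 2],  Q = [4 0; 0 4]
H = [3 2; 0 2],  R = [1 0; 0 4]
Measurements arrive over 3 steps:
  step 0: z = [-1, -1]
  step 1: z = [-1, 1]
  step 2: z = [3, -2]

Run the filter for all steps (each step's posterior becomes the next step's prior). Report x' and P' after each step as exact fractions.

step 0: x̄ = F·x = [-6, -9]
step 0: P̄ = F·P·Fᵀ + Q = [11 12; 12 25]
step 0: y = z − H·x̄ = [35, 17]
step 0: S = H·P̄·Hᵀ + R = [344 172; 172 104]
step 0: K = P̄·Hᵀ·S⁻¹ = [25/86 -1/4; 1/18 7/18]
step 0: x' = x̄ + K·y = [-13/172, -4/9]
step 0: P' = (I − K·H)·P̄ = [37/86 -1/2; -1/2 7/9]
step 1: x̄ = F·x = [-227/774, -1025/1548]
step 1: P̄ = F·P·Fᵀ + Q = [3289/387 5911/774; 5911/774 13145/774]
step 1: y = z − H·x̄ = [466/387, 1799/774]
step 1: S = H·P̄·Hᵀ + R = [91744/387 44023/387; 44023/387 27838/387]
step 1: K = P̄·Hᵀ·S⁻¹ = [462553/1591589 -393530/1591589; 88046/1591589 1224613/3183178]
step 1: x' = x̄ + K·y = [-1648971/3183178, 950669/3183178]
step 1: P' = (I − K·H)·P̄ = [678891/1591589 -787060/1591589; -787060/1591589 1224613/1591589]
step 2: x̄ = F·x = [4248611/3183178, 6848251/3183178]
step 2: P̄ = F·P·Fᵀ + Q = [13454773/1591589 12031992/1591589; 12031992/1591589 26819547/1591589]
step 2: y = z − H·x̄ = [-16892801/3183178, -10031429/1591589]
step 2: S = H·P̄·Hᵀ + R = [374346638/1591589 179470140/1591589; 179470140/1591589 113644544/1591589]
step 2: K = P̄·Hᵀ·S⁻¹ = [117930828/405762803 -401279013/1623051212; 44867535/811525606 624352287/1623051212]
step 2: x' = x̄ + K·y = [2192082583/1623051212, -229888642/405762803]
step 2: P' = (I − K·H)·P̄ = [173069947/405762803 -401279013/811525606; -401279013/811525606 624352287/811525606]

step 0: x' = [-13/172, -4/9], P' = [37/86 -1/2; -1/2 7/9]
step 1: x' = [-1648971/3183178, 950669/3183178], P' = [678891/1591589 -787060/1591589; -787060/1591589 1224613/1591589]
step 2: x' = [2192082583/1623051212, -229888642/405762803], P' = [173069947/405762803 -401279013/811525606; -401279013/811525606 624352287/811525606]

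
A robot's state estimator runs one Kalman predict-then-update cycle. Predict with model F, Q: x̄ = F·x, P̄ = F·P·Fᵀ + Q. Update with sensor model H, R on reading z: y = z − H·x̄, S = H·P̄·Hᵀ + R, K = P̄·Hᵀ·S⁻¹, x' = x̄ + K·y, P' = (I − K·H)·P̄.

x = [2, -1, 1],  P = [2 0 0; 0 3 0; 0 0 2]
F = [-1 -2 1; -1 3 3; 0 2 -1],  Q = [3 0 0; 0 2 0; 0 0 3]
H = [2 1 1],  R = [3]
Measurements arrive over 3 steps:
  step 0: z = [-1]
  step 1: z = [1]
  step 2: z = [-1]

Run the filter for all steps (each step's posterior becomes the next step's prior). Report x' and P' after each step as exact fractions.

step 0: x̄ = F·x = [1, -2, -3]
step 0: P̄ = F·P·Fᵀ + Q = [19 -10 -14; -10 49 12; -14 12 17]
step 0: y = z − H·x̄ = [2]
step 0: S = H·P̄·Hᵀ + R = [73]
step 0: K = P̄·Hᵀ·S⁻¹ = [14/73; 41/73; 1/73]
step 0: x' = x̄ + K·y = [101/73, -64/73, -217/73]
step 0: P' = (I − K·H)·P̄ = [1191/73 -1304/73 -1036/73; -1304/73 1896/73 835/73; -1036/73 835/73 1240/73]
step 1: x̄ = F·x = [-190/73, -944/73, 89/73]
step 1: P̄ = F·P·Fᵀ + Q = [3750/73 -3522/73 -3912/73; -3522/73 58631/73 11733/73; -3912/73 11733/73 5703/73]
step 1: y = z − H·x̄ = [1308/73]
step 1: S = H·P̄·Hᵀ + R = [73283/73]
step 1: K = P̄·Hᵀ·S⁻¹ = [66/73283; 63320/73283; 9612/73283]
step 1: x' = x̄ + K·y = [-189554/73283, 186896/73283, 261571/73283]
step 1: P' = (I − K·H)·P̄ = [3764478/73283 -3592902/73283 -3935856/73283; -3592902/73283 3934701/73283 3441063/73283; -3935856/73283 3441063/73283 4459485/73283]
step 2: x̄ = F·x = [77333/73283, 1534955/73283, 112221/73283]
step 2: P̄ = F·P·Fᵀ + Q = [3918468/73283 2547864/73283 -3184089/73283; 2547864/73283 186570400/73283 23802888/73283; -3184089/73283 23802888/73283 6653886/73283]
step 2: y = z − H·x̄ = [-267875/10469]
step 2: S = H·P̄·Hᵀ + R = [36311269/10469]
step 2: K = P̄·Hᵀ·S⁻¹ = [1028673/36311269; 1810664/2135957; 3441228/36311269]
step 2: x' = x̄ + K·y = [83978308/254178883, -11139885/14951699, -227132079/254178883]
step 2: P' = (I − K·H)·P̄ = [12883500681/254178883 -725565024/14951699 -13410793821/254178883; -725565024/14951699 798964704/14951699 690189288/14951699; -13410793821/254178883 690189288/14951699 15160635534/254178883]

step 0: x' = [101/73, -64/73, -217/73], P' = [1191/73 -1304/73 -1036/73; -1304/73 1896/73 835/73; -1036/73 835/73 1240/73]
step 1: x' = [-189554/73283, 186896/73283, 261571/73283], P' = [3764478/73283 -3592902/73283 -3935856/73283; -3592902/73283 3934701/73283 3441063/73283; -3935856/73283 3441063/73283 4459485/73283]
step 2: x' = [83978308/254178883, -11139885/14951699, -227132079/254178883], P' = [12883500681/254178883 -725565024/14951699 -13410793821/254178883; -725565024/14951699 798964704/14951699 690189288/14951699; -13410793821/254178883 690189288/14951699 15160635534/254178883]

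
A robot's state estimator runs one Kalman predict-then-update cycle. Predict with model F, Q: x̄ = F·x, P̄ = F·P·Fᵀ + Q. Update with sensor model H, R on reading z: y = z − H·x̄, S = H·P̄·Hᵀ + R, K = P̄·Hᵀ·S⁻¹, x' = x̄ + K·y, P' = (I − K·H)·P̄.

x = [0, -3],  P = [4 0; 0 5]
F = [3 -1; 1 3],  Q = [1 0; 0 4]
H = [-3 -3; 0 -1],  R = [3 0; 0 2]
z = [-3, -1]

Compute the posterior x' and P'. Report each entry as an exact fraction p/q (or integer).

x̄ = F·x = [3, -9]
P̄ = F·P·Fᵀ + Q = [42 -3; -3 53]
y = z − H·x̄ = [-21, -10]
S = H·P̄·Hᵀ + R = [804 150; 150 55]
K = P̄·Hᵀ·S⁻¹ = [-459/1448 3327/3620; -5/362 -838/905]
x' = x̄ + K·y = [675/1448, 199/362]
P' = (I − K·H)·P̄ = [15603/7240 -3327/1810; -3327/1810 1676/905]

x' = [675/1448, 199/362]
P' = [15603/7240 -3327/1810; -3327/1810 1676/905]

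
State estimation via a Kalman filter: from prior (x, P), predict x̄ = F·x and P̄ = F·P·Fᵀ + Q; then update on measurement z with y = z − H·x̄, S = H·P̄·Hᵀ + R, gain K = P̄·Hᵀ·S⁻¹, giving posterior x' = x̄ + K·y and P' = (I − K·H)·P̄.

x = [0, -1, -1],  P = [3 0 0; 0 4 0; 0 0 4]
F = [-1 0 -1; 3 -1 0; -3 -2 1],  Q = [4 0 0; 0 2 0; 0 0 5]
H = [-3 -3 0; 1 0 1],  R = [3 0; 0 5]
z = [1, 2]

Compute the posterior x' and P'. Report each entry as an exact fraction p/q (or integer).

x̄ = F·x = [1, 1, 1]
P̄ = F·P·Fᵀ + Q = [11 -9 5; -9 33 -19; 5 -19 52]
y = z − H·x̄ = [7, 0]
S = H·P̄·Hᵀ + R = [237 36; 36 78]
K = P̄·Hᵀ·S⁻¹ = [-58/955 668/2865; -256/955 -674/2865; 68/955 1333/1910]
x' = x̄ + K·y = [549/955, -837/955, 1431/955]
P' = (I − K·H)·P̄ = [19783/2865 -19609/2865 -5481/955; -19609/2865 20377/2865 5413/955; -5481/955 5413/955 17627/1910]

x' = [549/955, -837/955, 1431/955]
P' = [19783/2865 -19609/2865 -5481/955; -19609/2865 20377/2865 5413/955; -5481/955 5413/955 17627/1910]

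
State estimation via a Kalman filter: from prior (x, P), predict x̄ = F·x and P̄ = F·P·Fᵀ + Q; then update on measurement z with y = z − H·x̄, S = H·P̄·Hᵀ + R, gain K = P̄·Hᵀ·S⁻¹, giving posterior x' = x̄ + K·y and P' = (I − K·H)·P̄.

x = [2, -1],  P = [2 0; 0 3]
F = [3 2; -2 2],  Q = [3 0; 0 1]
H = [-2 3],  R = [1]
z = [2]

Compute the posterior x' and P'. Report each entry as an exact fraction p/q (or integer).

x̄ = F·x = [4, -6]
P̄ = F·P·Fᵀ + Q = [33 0; 0 21]
y = z − H·x̄ = [28]
S = H·P̄·Hᵀ + R = [322]
K = P̄·Hᵀ·S⁻¹ = [-33/161; 9/46]
x' = x̄ + K·y = [-40/23, -12/23]
P' = (I − K·H)·P̄ = [3135/161 297/23; 297/23 399/46]

x' = [-40/23, -12/23]
P' = [3135/161 297/23; 297/23 399/46]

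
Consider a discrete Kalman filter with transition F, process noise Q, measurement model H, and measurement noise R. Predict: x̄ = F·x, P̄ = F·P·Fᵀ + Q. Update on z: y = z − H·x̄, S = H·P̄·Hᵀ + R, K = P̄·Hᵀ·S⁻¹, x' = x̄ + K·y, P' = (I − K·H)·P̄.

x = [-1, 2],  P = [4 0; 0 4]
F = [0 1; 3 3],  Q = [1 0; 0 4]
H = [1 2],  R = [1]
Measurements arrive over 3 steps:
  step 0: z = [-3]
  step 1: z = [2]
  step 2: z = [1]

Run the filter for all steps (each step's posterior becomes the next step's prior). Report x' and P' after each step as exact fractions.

step 0: x' = [397/358, -365/179], P' = [949/358 -230/179; -230/179 156/179]
step 1: x' = [-3107/1438, 1424/719], P' = [16081/8628 -8095/8628; -8095/8628 6187/8628]
step 2: x' = [708184/357403, -351645/714806], P' = [612377/357403 -304505/357403; -304505/357403 477209/714806]

step 0: x̄ = F·x = [2, 3]
step 0: P̄ = F·P·Fᵀ + Q = [5 12; 12 76]
step 0: y = z − H·x̄ = [-11]
step 0: S = H·P̄·Hᵀ + R = [358]
step 0: K = P̄·Hᵀ·S⁻¹ = [29/358; 82/179]
step 0: x' = x̄ + K·y = [397/358, -365/179]
step 0: P' = (I − K·H)·P̄ = [949/358 -230/179; -230/179 156/179]
step 1: x̄ = F·x = [-365/179, -999/358]
step 1: P̄ = F·P·Fᵀ + Q = [335/179 -222/179; -222/179 4501/358]
step 1: y = z − H·x̄ = [1722/179]
step 1: S = H·P̄·Hᵀ + R = [8628/179]
step 1: K = P̄·Hᵀ·S⁻¹ = [-109/8628; 4279/8628]
step 1: x' = x̄ + K·y = [-3107/1438, 1424/719]
step 1: P' = (I − K·H)·P̄ = [16081/8628 -8095/8628; -8095/8628 6187/8628]
step 2: x̄ = F·x = [1424/719, -777/1438]
step 2: P̄ = F·P·Fᵀ + Q = [14815/8628 -477/719; -477/719 14869/1438]
step 2: y = z − H·x̄ = [72/719]
step 2: S = H·P̄·Hᵀ + R = [357403/8628]
step 2: K = P̄·Hᵀ·S⁻¹ = [3367/357403; 172704/357403]
step 2: x' = x̄ + K·y = [708184/357403, -351645/714806]
step 2: P' = (I − K·H)·P̄ = [612377/357403 -304505/357403; -304505/357403 477209/714806]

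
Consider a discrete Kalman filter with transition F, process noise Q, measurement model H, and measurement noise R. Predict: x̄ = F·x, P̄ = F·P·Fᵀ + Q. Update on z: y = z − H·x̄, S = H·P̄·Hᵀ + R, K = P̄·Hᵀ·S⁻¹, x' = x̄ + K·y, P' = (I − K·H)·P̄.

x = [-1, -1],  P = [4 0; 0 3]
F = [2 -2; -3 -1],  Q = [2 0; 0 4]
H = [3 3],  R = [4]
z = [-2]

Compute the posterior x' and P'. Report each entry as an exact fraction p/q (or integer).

x̄ = F·x = [0, 4]
P̄ = F·P·Fᵀ + Q = [30 -18; -18 43]
y = z − H·x̄ = [-14]
S = H·P̄·Hᵀ + R = [337]
K = P̄·Hᵀ·S⁻¹ = [36/337; 75/337]
x' = x̄ + K·y = [-504/337, 298/337]
P' = (I − K·H)·P̄ = [8814/337 -8766/337; -8766/337 8866/337]

x' = [-504/337, 298/337]
P' = [8814/337 -8766/337; -8766/337 8866/337]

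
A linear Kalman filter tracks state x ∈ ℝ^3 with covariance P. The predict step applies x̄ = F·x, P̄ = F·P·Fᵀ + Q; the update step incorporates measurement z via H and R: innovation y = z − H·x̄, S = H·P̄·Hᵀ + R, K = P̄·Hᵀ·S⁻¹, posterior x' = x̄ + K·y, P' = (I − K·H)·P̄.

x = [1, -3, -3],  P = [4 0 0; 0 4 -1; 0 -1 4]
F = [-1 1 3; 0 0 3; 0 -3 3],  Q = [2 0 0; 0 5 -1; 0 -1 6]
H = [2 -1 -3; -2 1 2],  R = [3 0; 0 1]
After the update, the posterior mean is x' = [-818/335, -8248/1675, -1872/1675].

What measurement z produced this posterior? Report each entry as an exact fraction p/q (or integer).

z = [2, -3]

x̄ = F·x = [-13, -9, 0]
P̄ = F·P·Fᵀ + Q = [40 33 30; 33 41 44; 30 44 96]
S = H·P̄·Hᵀ + R = [840 -565; -565 390]
K = P̄·Hᵀ·S⁻¹ = [-377/335 -107/67; -1227/1675 -1507/1675; -1328/1675 -1168/1675]
x' − x̄ = [3537/335, 6827/1675, -1872/1675] = K·y
y = (KᵀK)⁻¹·Kᵀ·(x' − x̄) = [19, -20]
z = y + H·x̄ = [19, -20] + [-17, 17] = [2, -3]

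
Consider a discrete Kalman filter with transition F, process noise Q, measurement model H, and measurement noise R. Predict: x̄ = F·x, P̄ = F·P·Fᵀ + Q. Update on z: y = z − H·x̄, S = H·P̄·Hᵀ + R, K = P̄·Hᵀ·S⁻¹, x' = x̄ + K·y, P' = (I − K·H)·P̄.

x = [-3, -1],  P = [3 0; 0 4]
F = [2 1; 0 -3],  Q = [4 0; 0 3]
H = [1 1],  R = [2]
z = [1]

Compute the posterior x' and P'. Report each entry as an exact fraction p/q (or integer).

x̄ = F·x = [-7, 3]
P̄ = F·P·Fᵀ + Q = [20 -12; -12 39]
y = z − H·x̄ = [5]
S = H·P̄·Hᵀ + R = [37]
K = P̄·Hᵀ·S⁻¹ = [8/37; 27/37]
x' = x̄ + K·y = [-219/37, 246/37]
P' = (I − K·H)·P̄ = [676/37 -660/37; -660/37 714/37]

x' = [-219/37, 246/37]
P' = [676/37 -660/37; -660/37 714/37]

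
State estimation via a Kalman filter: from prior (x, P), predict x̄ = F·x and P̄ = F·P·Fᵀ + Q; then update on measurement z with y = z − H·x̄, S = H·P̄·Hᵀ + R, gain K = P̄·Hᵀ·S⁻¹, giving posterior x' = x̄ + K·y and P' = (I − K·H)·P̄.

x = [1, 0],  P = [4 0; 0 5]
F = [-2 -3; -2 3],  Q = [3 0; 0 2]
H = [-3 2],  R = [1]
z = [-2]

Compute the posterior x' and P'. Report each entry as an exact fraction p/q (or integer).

x̄ = F·x = [-2, -2]
P̄ = F·P·Fᵀ + Q = [64 -29; -29 63]
y = z − H·x̄ = [-4]
S = H·P̄·Hᵀ + R = [1177]
K = P̄·Hᵀ·S⁻¹ = [-250/1177; 213/1177]
x' = x̄ + K·y = [-1354/1177, -3206/1177]
P' = (I − K·H)·P̄ = [12828/1177 19117/1177; 19117/1177 28782/1177]

x' = [-1354/1177, -3206/1177]
P' = [12828/1177 19117/1177; 19117/1177 28782/1177]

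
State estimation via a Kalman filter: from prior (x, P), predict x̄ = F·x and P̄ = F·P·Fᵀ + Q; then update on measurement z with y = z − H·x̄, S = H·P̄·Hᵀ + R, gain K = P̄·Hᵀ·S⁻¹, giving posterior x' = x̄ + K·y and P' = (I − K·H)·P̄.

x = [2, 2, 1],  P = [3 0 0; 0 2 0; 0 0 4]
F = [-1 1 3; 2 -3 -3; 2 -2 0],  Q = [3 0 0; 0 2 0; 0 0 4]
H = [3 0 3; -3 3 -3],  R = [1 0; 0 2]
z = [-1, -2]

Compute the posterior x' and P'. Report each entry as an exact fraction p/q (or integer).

x' = [-71277/110035, -110963/110035, 34686/110035]
P' = [310886/110035 -14916/110035 -312328/110035; -14916/110035 36356/110035 26988/110035; -312328/110035 26988/110035 325914/110035]

x̄ = F·x = [3, -5, 0]
P̄ = F·P·Fᵀ + Q = [44 -48 -10; -48 68 24; -10 24 24]
y = z − H·x̄ = [-10, 22]
S = H·P̄·Hᵀ + R = [433 -648; -648 1478]
K = P̄·Hᵀ·S⁻¹ = [-4326/110035 -20211/110035; 36216/110035 36426/110035; 40758/110035 20103/110035]
x' = x̄ + K·y = [-71277/110035, -110963/110035, 34686/110035]
P' = (I − K·H)·P̄ = [310886/110035 -14916/110035 -312328/110035; -14916/110035 36356/110035 26988/110035; -312328/110035 26988/110035 325914/110035]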